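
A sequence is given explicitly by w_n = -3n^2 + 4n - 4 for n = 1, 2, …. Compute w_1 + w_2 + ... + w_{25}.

-15375

Over n = 1..25: Σn = 325, Σn² = 5525.
Total = (-3)·5525 + (4)·325 + (-4)·25 = -15375.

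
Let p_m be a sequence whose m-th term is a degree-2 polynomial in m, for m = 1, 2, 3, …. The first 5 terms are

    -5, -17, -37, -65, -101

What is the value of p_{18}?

-1297

1st diffs: -12, -20, -28, -36.
2nd diffs: -8, -8, -8 (constant).
Newton forward-difference form: p_m = -5 + (-12)·C(m-1,1) + (-8)·C(m-1,2).
At m = 18: m-1 = 17, so p_{18} = -5 - 204 - 1088 = -1297.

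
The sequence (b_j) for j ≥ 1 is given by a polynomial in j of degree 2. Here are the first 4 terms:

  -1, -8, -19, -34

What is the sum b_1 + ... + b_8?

1st diffs: -7, -11, -15.
2nd diffs: -4, -4 (constant).
Newton forward-difference form: b_j = -1 + (-7)·C(j-1,1) + (-4)·C(j-1,2).
Continuing: -53, -76, -103, -134.
Summing j = 1..8 (8 terms) gives -428.

-428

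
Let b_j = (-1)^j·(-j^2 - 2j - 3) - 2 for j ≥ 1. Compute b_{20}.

(-1)^20 = 1; -j^2 - 2j - 3 at j=20 is -443; so b_{20} = -445.

-445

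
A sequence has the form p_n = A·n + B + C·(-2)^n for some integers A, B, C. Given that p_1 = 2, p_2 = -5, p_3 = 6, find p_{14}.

At n = 1, 2, 3: A + B - 2C = 2; 2A + B + 4C = -5; 3A + B - 8C = 6.
Subtracting the first from the second: A + 6C = -7.
Subtracting the second from the third: A - 12C = 11.
Solving: C = -1, A = -1, then B = 1.
Hence p_{14} = -1·14 + 1 + (-1)·16384 = -16397.

-16397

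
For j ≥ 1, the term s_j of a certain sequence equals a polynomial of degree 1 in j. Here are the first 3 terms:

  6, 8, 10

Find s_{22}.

48

1st diffs: 2, 2 (constant).
So s_j = 2j + 4.
Evaluating at j = 22 gives s_{22} = 48.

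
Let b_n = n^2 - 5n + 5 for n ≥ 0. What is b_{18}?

b_{18} = 1·18^2 - 5·18 + 5 = 239.

239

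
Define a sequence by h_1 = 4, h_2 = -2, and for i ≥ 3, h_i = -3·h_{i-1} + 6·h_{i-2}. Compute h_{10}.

Compute successive terms:
h_3 = 30;  h_4 = -102;  h_5 = 486;  h_6 = -2070;  h_7 = 9126;  h_8 = -39798;  h_9 = 174150;  h_{10} = -761238.

-761238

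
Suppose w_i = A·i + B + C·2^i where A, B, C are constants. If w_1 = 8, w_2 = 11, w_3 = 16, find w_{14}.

Plug in i = 1, 2, 3: A + B + 2C = 8; 2A + B + 4C = 11; 3A + B + 8C = 16.
Subtracting the first from the second: A + 2C = 3.
Subtracting the second from the third: A + 4C = 5.
Solving: C = 1, A = 1, then B = 5.
So w_i = 1·i + 5 + 1·2^i; at i=14 this is 16403.

16403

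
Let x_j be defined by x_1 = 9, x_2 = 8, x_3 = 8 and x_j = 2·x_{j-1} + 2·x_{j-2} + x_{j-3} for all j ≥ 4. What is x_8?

Iterate the recurrence:
x_4 = 41  x_5 = 106  x_6 = 302  x_7 = 857  x_8 = 2424.

2424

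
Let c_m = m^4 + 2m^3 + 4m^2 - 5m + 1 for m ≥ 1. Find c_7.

3249

c_7 = 1·7^4 + 2·7^3 + 4·7^2 - 5·7 + 1 = 3249.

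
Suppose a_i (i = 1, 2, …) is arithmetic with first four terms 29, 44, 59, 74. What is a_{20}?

Common difference d = 15.
a_i = 29 + (i - 1)·15.
a_{20} = 29 + 19·15 = 314.

314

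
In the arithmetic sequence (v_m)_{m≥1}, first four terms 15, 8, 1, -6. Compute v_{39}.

Common difference d = -7.
v_m = 15 + (m - 1)·(-7).
v_{39} = 15 + 38·(-7) = -251.

-251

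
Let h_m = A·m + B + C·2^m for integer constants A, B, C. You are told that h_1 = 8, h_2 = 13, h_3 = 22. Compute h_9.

1036

The three given values yield: A + B + 2C = 8; 2A + B + 4C = 13; 3A + B + 8C = 22.
Subtracting the first from the second: A + 2C = 5.
Subtracting the second from the third: A + 4C = 9.
Solving: C = 2, A = 1, then B = 3.
Hence h_9 = 1·9 + 3 + 2·512 = 1036.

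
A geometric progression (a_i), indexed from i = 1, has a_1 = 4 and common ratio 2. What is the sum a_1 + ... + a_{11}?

8188

a_i = 4·2^(i-1).
S = 4·(2^11 - 1)/(2 - 1) = 4·(2048 - 1)/(1) = 8188.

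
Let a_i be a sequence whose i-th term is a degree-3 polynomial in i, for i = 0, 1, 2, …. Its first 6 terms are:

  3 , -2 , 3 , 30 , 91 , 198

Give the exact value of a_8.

915

1st diffs: -5, 5, 27, 61, 107.
2nd diffs: 10, 22, 34, 46.
3rd diffs: 12, 12, 12 (constant).
Newton forward-difference form: a_i = 3 + (-5)·C(i,1) + 10·C(i,2) + 12·C(i,3).
At i = 8: i = 8, so a_8 = 3 - 40 + 280 + 672 = 915.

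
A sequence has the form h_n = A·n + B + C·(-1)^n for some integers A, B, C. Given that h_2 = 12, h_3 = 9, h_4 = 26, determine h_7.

Plug in n = 2, 3, 4: 2A + B + C = 12; 3A + B - C = 9; 4A + B + C = 26.
Subtracting the first from the second: A - 2C = -3.
Subtracting the second from the third: A + 2C = 17.
Solving: C = 5, A = 7, then B = -7.
So h_n = 7·n + (-7) + 5·(-1)^n; at n=7 this is 37.

37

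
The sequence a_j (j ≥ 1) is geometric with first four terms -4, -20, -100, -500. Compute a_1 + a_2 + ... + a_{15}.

-30517578124

Common ratio r = 5.
a_j = (-4)·5^(j-1).
S = (-4)·(5^15 - 1)/(5 - 1) = (-4)·(30517578125 - 1)/(4) = -30517578124.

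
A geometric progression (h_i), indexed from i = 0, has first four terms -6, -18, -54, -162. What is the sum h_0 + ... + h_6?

Common ratio r = 3.
h_i = (-6)·3^(i-0).
S = (-6)·(3^7 - 1)/(3 - 1) = (-6)·(2187 - 1)/(2) = -6558.

-6558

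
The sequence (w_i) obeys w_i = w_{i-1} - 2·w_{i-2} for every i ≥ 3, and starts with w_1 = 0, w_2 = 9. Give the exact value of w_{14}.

Applying the relation repeatedly:
w_3 = 9, w_4 = -9, w_5 = -27, …, w_{11} = -99, w_{12} = 207, w_{13} = 405, w_{14} = -9.

-9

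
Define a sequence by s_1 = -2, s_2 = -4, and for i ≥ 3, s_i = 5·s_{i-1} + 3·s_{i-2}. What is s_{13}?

Compute successive terms:
s_3 = -26;  s_4 = -142;  s_5 = -788;  …;  s_{10} = -4116814;  s_{11} = -22812836;  s_{12} = -126414622;  s_{13} = -700511618.

-700511618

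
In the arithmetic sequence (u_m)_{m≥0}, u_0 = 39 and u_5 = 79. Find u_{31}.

Common difference d = (79 - 39) / (5 - 0) = 8.
u_m = 39 + (m - 0)·8.
u_{31} = 39 + 31·8 = 287.

287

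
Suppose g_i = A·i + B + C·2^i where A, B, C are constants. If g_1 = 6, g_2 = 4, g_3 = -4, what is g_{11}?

-6092

The three given values yield: A + B + 2C = 6; 2A + B + 4C = 4; 3A + B + 8C = -4.
Subtracting the first from the second: A + 2C = -2.
Subtracting the second from the third: A + 4C = -8.
Solving: C = -3, A = 4, then B = 8.
Therefore g_{11} = 44 + 8 + (-3)·2048 = -6092.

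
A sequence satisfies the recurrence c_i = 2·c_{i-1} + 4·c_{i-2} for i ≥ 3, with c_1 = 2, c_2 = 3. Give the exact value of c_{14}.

5222400

Applying the relation repeatedly:
c_3 = 14, c_4 = 40, c_5 = 136, …, c_{11} = 154112, c_{12} = 498688, c_{13} = 1613824, c_{14} = 5222400.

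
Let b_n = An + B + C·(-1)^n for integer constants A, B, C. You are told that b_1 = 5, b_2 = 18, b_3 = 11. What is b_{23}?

71

At n = 1, 2, 3: A + B - C = 5; 2A + B + C = 18; 3A + B - C = 11.
Subtracting the first from the second: A + 2C = 13.
Subtracting the second from the third: A - 2C = -7.
Solving: C = 5, A = 3, then B = 7.
So b_n = 3·n + 7 + 5·(-1)^n; at n=23 this is 71.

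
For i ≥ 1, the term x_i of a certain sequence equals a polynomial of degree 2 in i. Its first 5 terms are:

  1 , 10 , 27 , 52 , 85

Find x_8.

232

1st diffs: 9, 17, 25, 33.
2nd diffs: 8, 8, 8 (constant).
Newton forward-difference form: x_i = 1 + 9·C(i-1,1) + 8·C(i-1,2).
At i = 8: i-1 = 7, so x_8 = 1 + 63 + 168 = 232.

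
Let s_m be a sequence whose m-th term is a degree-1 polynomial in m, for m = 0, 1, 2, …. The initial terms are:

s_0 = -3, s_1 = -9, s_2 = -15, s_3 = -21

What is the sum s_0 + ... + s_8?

1st diffs: -6, -6, -6 (constant).
So s_m = -6m - 3.
Continuing: …, -27, -33, -39, -45, …, s_8 = -51.
Summing m = 0..8 (9 terms) gives -243.

-243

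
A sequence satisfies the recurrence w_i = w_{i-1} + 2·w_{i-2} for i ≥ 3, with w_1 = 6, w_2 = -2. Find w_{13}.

Iterate the recurrence:
w_3 = 10, w_4 = 6, w_5 = 26, …, w_{10} = 678, w_{11} = 1370, w_{12} = 2726, w_{13} = 5466.
(Characteristic roots are 2 and -1.)

5466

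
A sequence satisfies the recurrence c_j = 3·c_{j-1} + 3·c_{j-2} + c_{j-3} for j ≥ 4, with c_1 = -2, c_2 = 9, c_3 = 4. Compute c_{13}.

6375232

Compute successive terms:
c_4 = 37;  c_5 = 132;  c_6 = 511;  c_7 = 1966;  c_8 = 7563;  c_9 = 29098;  c_{10} = 111949;  c_{11} = 430704;  c_{12} = 1657057;  c_{13} = 6375232.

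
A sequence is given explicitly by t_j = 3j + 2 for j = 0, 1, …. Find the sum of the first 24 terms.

876

Over j = 0..23: Σj = 276.
Total = (3)·276 + (2)·24 = 876.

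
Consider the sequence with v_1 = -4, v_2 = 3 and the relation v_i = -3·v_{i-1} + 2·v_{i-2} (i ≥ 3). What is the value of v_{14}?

Applying the relation repeatedly:
v_3 = -17;  v_4 = 57;  v_5 = -205;  …;  v_{11} = -417845;  v_{12} = 1488177;  v_{13} = -5300221;  v_{14} = 18877017.

18877017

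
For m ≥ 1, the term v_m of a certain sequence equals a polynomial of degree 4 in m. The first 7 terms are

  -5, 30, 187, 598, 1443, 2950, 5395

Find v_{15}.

107683

1st diffs: 35, 157, 411, 845, 1507, 2445.
2nd diffs: 122, 254, 434, 662, 938.
3rd diffs: 132, 180, 228, 276.
4th diffs: 48, 48, 48 (constant).
Newton forward-difference form: v_m = -5 + 35·C(m-1,1) + 122·C(m-1,2) + 132·C(m-1,3) + 48·C(m-1,4).
At m = 15: m-1 = 14, so v_{15} = -5 + 490 + 11102 + 48048 + 48048 = 107683.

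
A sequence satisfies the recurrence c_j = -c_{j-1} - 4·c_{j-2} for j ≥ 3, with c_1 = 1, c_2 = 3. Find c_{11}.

Iterate the recurrence:
c_3 = -7; c_4 = -5; c_5 = 33; c_6 = -13; c_7 = -119; c_8 = 171; c_9 = 305; c_{10} = -989; c_{11} = -231.

-231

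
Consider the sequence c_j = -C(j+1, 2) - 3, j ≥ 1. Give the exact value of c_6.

C(7, 2) = 21, so c_6 = -24.

-24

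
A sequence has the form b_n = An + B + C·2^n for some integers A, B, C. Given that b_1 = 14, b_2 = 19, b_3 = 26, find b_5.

Write the equations: A + B + 2C = 14; 2A + B + 4C = 19; 3A + B + 8C = 26.
Subtracting the first from the second: A + 2C = 5.
Subtracting the second from the third: A + 4C = 7.
Solving: C = 1, A = 3, then B = 9.
Hence b_5 = 3·5 + 9 + 1·32 = 56.

56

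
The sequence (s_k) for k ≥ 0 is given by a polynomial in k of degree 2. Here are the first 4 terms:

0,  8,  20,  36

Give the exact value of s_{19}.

1st diffs: 8, 12, 16.
2nd diffs: 4, 4 (constant).
Newton forward-difference form: s_k = 8·C(k,1) + 4·C(k,2).
At k = 19: k = 19, so s_{19} = 152 + 684 = 836.

836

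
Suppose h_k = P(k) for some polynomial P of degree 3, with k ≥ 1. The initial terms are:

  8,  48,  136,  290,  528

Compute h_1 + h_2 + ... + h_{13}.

29822

1st diffs: 40, 88, 154, 238.
2nd diffs: 48, 66, 84.
3rd diffs: 18, 18 (constant).
Newton forward-difference form: h_k = 8 + 40·C(k-1,1) + 48·C(k-1,2) + 18·C(k-1,3).
Continuing: …, 868, 1328, 1926, 2680, …, h_{13} = 7616.
Summing k = 1..13 (13 terms) gives 29822.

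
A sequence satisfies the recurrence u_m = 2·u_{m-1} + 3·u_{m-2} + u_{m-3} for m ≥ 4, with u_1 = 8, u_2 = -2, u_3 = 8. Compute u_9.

Compute successive terms:
u_4 = 18;  u_5 = 58;  u_6 = 178;  u_7 = 548;  u_8 = 1688;  u_9 = 5198.

5198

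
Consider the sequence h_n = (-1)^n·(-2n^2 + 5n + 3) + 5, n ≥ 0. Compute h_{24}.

-1024

(-1)^24 = 1; -2n^2 + 5n + 3 at n=24 is -1029; so h_{24} = -1024.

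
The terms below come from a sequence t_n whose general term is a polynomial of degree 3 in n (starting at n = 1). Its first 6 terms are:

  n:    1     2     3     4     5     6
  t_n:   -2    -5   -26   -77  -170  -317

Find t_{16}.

-7397

1st diffs: -3, -21, -51, -93, -147.
2nd diffs: -18, -30, -42, -54.
3rd diffs: -12, -12, -12 (constant).
So t_n = -2n^3 + 3n^2 + 2n - 5.
Evaluating at n = 16 gives t_{16} = -7397.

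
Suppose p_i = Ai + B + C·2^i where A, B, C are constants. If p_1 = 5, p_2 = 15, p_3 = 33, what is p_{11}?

8209

At i = 1, 2, 3: A + B + 2C = 5; 2A + B + 4C = 15; 3A + B + 8C = 33.
Subtracting the first from the second: A + 2C = 10.
Subtracting the second from the third: A + 4C = 18.
Solving: C = 4, A = 2, then B = -5.
Hence p_{11} = 2·11 + (-5) + 4·2048 = 8209.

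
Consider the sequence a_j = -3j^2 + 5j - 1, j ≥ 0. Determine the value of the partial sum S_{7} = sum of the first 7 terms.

-175

Over j = 0..6: Σj = 21, Σj² = 91.
Total = (-3)·91 + (5)·21 + (-1)·7 = -175.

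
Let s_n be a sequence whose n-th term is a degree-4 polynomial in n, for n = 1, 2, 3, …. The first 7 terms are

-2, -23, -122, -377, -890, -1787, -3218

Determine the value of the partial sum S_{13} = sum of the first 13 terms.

-110630

1st diffs: -21, -99, -255, -513, -897, -1431.
2nd diffs: -78, -156, -258, -384, -534.
3rd diffs: -78, -102, -126, -150.
4th diffs: -24, -24, -24 (constant).
Newton forward-difference form: s_n = -2 + (-21)·C(n-1,1) + (-78)·C(n-1,2) + (-78)·C(n-1,3) + (-24)·C(n-1,4).
Continuing: …, -5357, -8402, -12575, -18122, …, s_{13} = -34442.
Summing n = 1..13 (13 terms) gives -110630.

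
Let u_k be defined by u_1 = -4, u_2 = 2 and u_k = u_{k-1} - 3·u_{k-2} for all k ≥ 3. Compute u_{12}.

878

Compute successive terms:
u_3 = 14, u_4 = 8, u_5 = -34, u_6 = -58, u_7 = 44, u_8 = 218, u_9 = 86, u_{10} = -568, u_{11} = -826, u_{12} = 878.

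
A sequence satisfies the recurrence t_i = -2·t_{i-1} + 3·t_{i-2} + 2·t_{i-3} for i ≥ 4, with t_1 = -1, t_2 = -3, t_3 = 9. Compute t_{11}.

39785

t_4 = -29;  t_5 = 79;  t_6 = -227;  t_7 = 633;  t_8 = -1789;  t_9 = 5023;  t_{10} = -14147;  t_{11} = 39785.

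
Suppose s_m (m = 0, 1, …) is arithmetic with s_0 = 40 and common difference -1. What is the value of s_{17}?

s_m = 40 + (m - 0)·(-1).
s_{17} = 40 + 17·(-1) = 23.

23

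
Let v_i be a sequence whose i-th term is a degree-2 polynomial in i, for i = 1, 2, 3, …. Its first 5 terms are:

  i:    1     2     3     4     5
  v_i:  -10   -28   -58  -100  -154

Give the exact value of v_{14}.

-1180

1st diffs: -18, -30, -42, -54.
2nd diffs: -12, -12, -12 (constant).
Newton forward-difference form: v_i = -10 + (-18)·C(i-1,1) + (-12)·C(i-1,2).
At i = 14: i-1 = 13, so v_{14} = -10 - 234 - 936 = -1180.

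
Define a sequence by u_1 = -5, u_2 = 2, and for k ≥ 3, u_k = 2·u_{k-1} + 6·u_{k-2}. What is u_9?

Applying the relation repeatedly:
u_3 = -26, u_4 = -40, u_5 = -236, u_6 = -712, u_7 = -2840, u_8 = -9952, u_9 = -36944.

-36944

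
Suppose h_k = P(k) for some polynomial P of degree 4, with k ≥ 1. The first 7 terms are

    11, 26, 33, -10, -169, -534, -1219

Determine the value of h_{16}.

1st diffs: 15, 7, -43, -159, -365, -685.
2nd diffs: -8, -50, -116, -206, -320.
3rd diffs: -42, -66, -90, -114.
4th diffs: -24, -24, -24 (constant).
So h_k = -k^4 + 3k^3 + 3k^2 + 6.
Evaluating at k = 16 gives h_{16} = -52474.

-52474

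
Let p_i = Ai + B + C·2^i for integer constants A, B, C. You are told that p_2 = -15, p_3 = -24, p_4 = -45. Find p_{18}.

-786387

The three given values yield: 2A + B + 4C = -15; 3A + B + 8C = -24; 4A + B + 16C = -45.
Subtracting the first from the second: A + 4C = -9.
Subtracting the second from the third: A + 8C = -21.
Solving: C = -3, A = 3, then B = -9.
Therefore p_{18} = 54 + (-9) + (-3)·262144 = -786387.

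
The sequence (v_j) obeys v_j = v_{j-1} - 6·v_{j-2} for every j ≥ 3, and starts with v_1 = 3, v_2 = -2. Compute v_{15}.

704320

Step forward from the initial values:
v_3 = -20; v_4 = -8; v_5 = 112; …; v_{12} = -61760; v_{13} = -66752; v_{14} = 303808; v_{15} = 704320.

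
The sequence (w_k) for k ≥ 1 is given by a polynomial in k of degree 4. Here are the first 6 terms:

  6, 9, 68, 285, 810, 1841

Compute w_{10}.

16665

1st diffs: 3, 59, 217, 525, 1031.
2nd diffs: 56, 158, 308, 506.
3rd diffs: 102, 150, 198.
4th diffs: 48, 48 (constant).
Newton forward-difference form: w_k = 6 + 3·C(k-1,1) + 56·C(k-1,2) + 102·C(k-1,3) + 48·C(k-1,4).
At k = 10: k-1 = 9, so w_{10} = 6 + 27 + 2016 + 8568 + 6048 = 16665.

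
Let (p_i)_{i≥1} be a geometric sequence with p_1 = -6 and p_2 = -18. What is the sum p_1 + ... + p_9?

-59046

Common ratio r = 3.
p_i = (-6)·3^(i-1).
S = (-6)·(3^9 - 1)/(3 - 1) = (-6)·(19683 - 1)/(2) = -59046.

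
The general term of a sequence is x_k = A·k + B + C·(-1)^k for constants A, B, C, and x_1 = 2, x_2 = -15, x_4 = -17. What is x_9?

-6

Plug in k = 1, 2, 4: A + B - C = 2; 2A + B + C = -15; 4A + B + C = -17.
Subtracting the first from the second: A + 2C = -17.
Subtracting the second from the third: 2A = -2.
Solving: C = -8, A = -1, then B = -5.
Therefore x_9 = -9 + (-5) + (-8)·(-1) = -6.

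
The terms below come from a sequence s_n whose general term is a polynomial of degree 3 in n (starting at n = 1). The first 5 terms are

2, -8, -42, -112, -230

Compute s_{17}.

-9758

1st diffs: -10, -34, -70, -118.
2nd diffs: -24, -36, -48.
3rd diffs: -12, -12 (constant).
Newton forward-difference form: s_n = 2 + (-10)·C(n-1,1) + (-24)·C(n-1,2) + (-12)·C(n-1,3).
At n = 17: n-1 = 16, so s_{17} = 2 - 160 - 2880 - 6720 = -9758.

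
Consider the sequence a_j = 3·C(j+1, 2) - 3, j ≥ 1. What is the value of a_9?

C(10, 2) = 45, so a_9 = 132.

132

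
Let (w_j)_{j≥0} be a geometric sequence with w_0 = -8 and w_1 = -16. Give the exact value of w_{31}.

-17179869184

Common ratio r = 2.
w_j = (-8)·2^(j-0).
w_{31} = (-8)·2^31 = -17179869184.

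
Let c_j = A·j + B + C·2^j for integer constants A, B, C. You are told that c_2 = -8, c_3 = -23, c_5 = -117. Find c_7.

At j = 2, 3, 5: 2A + B + 4C = -8; 3A + B + 8C = -23; 5A + B + 32C = -117.
Subtracting the first from the second: A + 4C = -15.
Subtracting the second from the third: 2A + 24C = -94.
Solving: C = -4, A = 1, then B = 6.
Hence c_7 = 1·7 + 6 + (-4)·128 = -499.

-499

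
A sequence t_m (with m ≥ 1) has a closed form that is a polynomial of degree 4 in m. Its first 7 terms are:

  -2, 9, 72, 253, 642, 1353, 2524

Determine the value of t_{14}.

1st diffs: 11, 63, 181, 389, 711, 1171.
2nd diffs: 52, 118, 208, 322, 460.
3rd diffs: 66, 90, 114, 138.
4th diffs: 24, 24, 24 (constant).
So t_m = m^4 + m^3 - 5m^2 + 4m - 3.
Evaluating at m = 14 gives t_{14} = 40233.

40233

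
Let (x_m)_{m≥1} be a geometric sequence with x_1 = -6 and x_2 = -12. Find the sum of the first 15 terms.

-196602

Common ratio r = 2.
x_m = (-6)·2^(m-1).
S = (-6)·(2^15 - 1)/(2 - 1) = (-6)·(32768 - 1)/(1) = -196602.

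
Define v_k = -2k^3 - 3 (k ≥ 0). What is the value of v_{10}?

-2003

v_{10} = -2·10^3 - 3 = -2003.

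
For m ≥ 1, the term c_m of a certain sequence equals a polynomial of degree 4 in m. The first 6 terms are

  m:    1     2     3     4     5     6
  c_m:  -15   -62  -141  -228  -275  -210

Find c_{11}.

1st diffs: -47, -79, -87, -47, 65.
2nd diffs: -32, -8, 40, 112.
3rd diffs: 24, 48, 72.
4th diffs: 24, 24 (constant).
Newton forward-difference form: c_m = -15 + (-47)·C(m-1,1) + (-32)·C(m-1,2) + 24·C(m-1,3) + 24·C(m-1,4).
At m = 11: m-1 = 10, so c_{11} = -15 - 470 - 1440 + 2880 + 5040 = 5995.

5995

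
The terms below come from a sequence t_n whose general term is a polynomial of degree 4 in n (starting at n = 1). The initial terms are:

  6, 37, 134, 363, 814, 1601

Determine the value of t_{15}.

54494

1st diffs: 31, 97, 229, 451, 787.
2nd diffs: 66, 132, 222, 336.
3rd diffs: 66, 90, 114.
4th diffs: 24, 24 (constant).
Newton forward-difference form: t_n = 6 + 31·C(n-1,1) + 66·C(n-1,2) + 66·C(n-1,3) + 24·C(n-1,4).
At n = 15: n-1 = 14, so t_{15} = 6 + 434 + 6006 + 24024 + 24024 = 54494.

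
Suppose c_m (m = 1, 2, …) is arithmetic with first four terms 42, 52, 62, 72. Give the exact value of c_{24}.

Common difference d = 10.
c_m = 42 + (m - 1)·10.
c_{24} = 42 + 23·10 = 272.

272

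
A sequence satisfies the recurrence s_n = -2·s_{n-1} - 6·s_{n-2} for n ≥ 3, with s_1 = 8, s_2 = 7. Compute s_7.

Step forward from the initial values:
s_3 = -62, s_4 = 82, s_5 = 208, s_6 = -908, s_7 = 568.

568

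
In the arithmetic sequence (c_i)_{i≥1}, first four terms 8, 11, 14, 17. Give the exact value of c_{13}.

Common difference d = 3.
c_i = 8 + (i - 1)·3.
c_{13} = 8 + 12·3 = 44.

44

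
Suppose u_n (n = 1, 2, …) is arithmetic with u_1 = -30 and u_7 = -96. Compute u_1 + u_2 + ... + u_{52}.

-16146

Common difference d = (-96 - (-30)) / (7 - 1) = -11.
u_n = -30 + (n - 1)·(-11).
u_{52} = -591; S = 52·(-30 + (-591))/2 = -16146.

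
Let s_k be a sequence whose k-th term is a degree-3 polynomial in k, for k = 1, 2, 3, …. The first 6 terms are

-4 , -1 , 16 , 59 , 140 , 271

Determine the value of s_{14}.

4559

1st diffs: 3, 17, 43, 81, 131.
2nd diffs: 14, 26, 38, 50.
3rd diffs: 12, 12, 12 (constant).
So s_k = 2k^3 - 5k^2 + 4k - 5.
Evaluating at k = 14 gives s_{14} = 4559.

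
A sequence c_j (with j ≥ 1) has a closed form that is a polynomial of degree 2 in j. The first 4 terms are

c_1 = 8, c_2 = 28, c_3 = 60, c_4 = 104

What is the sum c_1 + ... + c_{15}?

7680

1st diffs: 20, 32, 44.
2nd diffs: 12, 12 (constant).
Newton forward-difference form: c_j = 8 + 20·C(j-1,1) + 12·C(j-1,2).
Continuing: …, 160, 228, 308, 400, …, c_{15} = 1380.
Summing j = 1..15 (15 terms) gives 7680.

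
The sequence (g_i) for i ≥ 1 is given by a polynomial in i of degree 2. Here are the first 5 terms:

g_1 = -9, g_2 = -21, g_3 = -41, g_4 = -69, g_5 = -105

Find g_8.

1st diffs: -12, -20, -28, -36.
2nd diffs: -8, -8, -8 (constant).
Newton forward-difference form: g_i = -9 + (-12)·C(i-1,1) + (-8)·C(i-1,2).
At i = 8: i-1 = 7, so g_8 = -9 - 84 - 168 = -261.

-261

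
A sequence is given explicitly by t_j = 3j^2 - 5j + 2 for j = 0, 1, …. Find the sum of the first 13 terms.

Over j = 0..12: Σj = 78, Σj² = 650.
Total = (3)·650 + (-5)·78 + (2)·13 = 1586.

1586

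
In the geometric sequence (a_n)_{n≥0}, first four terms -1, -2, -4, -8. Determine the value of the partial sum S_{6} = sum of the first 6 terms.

-63

Common ratio r = 2.
a_n = (-1)·2^(n-0).
S = (-1)·(2^6 - 1)/(2 - 1) = (-1)·(64 - 1)/(1) = -63.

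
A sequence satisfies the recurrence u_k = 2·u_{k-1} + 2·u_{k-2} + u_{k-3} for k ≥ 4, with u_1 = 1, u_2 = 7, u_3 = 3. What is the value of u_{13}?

226865

Applying the relation repeatedly:
u_4 = 21;  u_5 = 55;  u_6 = 155;  u_7 = 441;  u_8 = 1247;  u_9 = 3531;  u_{10} = 9997;  u_{11} = 28303;  u_{12} = 80131;  u_{13} = 226865.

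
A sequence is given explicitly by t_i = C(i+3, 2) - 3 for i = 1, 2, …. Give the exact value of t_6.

C(9, 2) = 36, so t_6 = 33.

33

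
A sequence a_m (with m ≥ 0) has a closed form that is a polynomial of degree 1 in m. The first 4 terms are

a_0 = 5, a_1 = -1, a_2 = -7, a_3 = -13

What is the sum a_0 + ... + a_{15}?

-640

1st diffs: -6, -6, -6 (constant).
So a_m = -6m + 5.
Continuing: …, -19, -25, -31, -37, …, a_{15} = -85.
Summing m = 0..15 (16 terms) gives -640.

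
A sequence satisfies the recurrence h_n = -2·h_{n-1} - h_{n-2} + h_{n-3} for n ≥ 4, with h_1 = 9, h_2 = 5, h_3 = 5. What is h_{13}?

-9

h_4 = -6, h_5 = 12, h_6 = -13, h_7 = 8, h_8 = 9, h_9 = -39, h_{10} = 77, h_{11} = -106, h_{12} = 96, h_{13} = -9.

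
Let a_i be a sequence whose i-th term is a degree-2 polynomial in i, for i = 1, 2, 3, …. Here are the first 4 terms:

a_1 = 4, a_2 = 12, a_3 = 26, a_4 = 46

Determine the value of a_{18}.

956

1st diffs: 8, 14, 20.
2nd diffs: 6, 6 (constant).
So a_i = 3i^2 - i + 2.
Evaluating at i = 18 gives a_{18} = 956.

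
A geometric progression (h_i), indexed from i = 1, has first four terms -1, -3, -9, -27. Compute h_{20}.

-1162261467

Common ratio r = 3.
h_i = (-1)·3^(i-1).
h_{20} = (-1)·3^19 = -1162261467.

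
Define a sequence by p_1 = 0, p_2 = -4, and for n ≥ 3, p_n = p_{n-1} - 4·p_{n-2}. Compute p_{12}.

-3956

Step forward from the initial values:
p_3 = -4, p_4 = 12, p_5 = 28, p_6 = -20, p_7 = -132, p_8 = -52, p_9 = 476, p_{10} = 684, p_{11} = -1220, p_{12} = -3956.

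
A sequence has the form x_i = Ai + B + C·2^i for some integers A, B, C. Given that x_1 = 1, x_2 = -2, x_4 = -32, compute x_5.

-77

Plug in i = 1, 2, 4: A + B + 2C = 1; 2A + B + 4C = -2; 4A + B + 16C = -32.
Subtracting the first from the second: A + 2C = -3.
Subtracting the second from the third: 2A + 12C = -30.
Solving: C = -3, A = 3, then B = 4.
Therefore x_5 = 15 + 4 + (-3)·32 = -77.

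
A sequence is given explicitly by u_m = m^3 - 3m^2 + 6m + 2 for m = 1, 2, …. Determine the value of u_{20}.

u_{20} = 1·20^3 - 3·20^2 + 6·20 + 2 = 6922.

6922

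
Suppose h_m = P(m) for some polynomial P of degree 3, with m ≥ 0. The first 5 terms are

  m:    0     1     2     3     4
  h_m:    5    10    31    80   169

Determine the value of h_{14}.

5899

1st diffs: 5, 21, 49, 89.
2nd diffs: 16, 28, 40.
3rd diffs: 12, 12 (constant).
Newton forward-difference form: h_m = 5 + 5·C(m,1) + 16·C(m,2) + 12·C(m,3).
At m = 14: m = 14, so h_{14} = 5 + 70 + 1456 + 4368 = 5899.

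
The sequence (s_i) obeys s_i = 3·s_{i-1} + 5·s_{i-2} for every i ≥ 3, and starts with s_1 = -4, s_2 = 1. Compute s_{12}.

s_3 = -17  s_4 = -46  s_5 = -223  s_6 = -899  s_7 = -3812  s_8 = -15931  s_9 = -66853  s_{10} = -280214  s_{11} = -1174907  s_{12} = -4925791.

-4925791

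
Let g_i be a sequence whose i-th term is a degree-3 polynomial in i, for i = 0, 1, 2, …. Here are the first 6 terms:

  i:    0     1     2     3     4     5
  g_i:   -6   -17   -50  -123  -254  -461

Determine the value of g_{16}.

-12902

1st diffs: -11, -33, -73, -131, -207.
2nd diffs: -22, -40, -58, -76.
3rd diffs: -18, -18, -18 (constant).
Newton forward-difference form: g_i = -6 + (-11)·C(i,1) + (-22)·C(i,2) + (-18)·C(i,3).
At i = 16: i = 16, so g_{16} = -6 - 176 - 2640 - 10080 = -12902.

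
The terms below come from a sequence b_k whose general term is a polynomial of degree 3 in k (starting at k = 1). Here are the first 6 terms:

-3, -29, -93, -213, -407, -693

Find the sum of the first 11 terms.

-13673

1st diffs: -26, -64, -120, -194, -286.
2nd diffs: -38, -56, -74, -92.
3rd diffs: -18, -18, -18 (constant).
Newton forward-difference form: b_k = -3 + (-26)·C(k-1,1) + (-38)·C(k-1,2) + (-18)·C(k-1,3).
Continuing: …, -1089, -1613, -2283, -3117, …, b_{11} = -4133.
Summing k = 1..11 (11 terms) gives -13673.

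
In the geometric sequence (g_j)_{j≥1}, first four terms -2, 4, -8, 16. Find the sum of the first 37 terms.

Common ratio r = -2.
g_j = (-2)·(-2)^(j-1).
S = (-2)·((-2)^37 - 1)/(-2 - 1) = (-2)·(-137438953472 - 1)/(-3) = -91625968982.

-91625968982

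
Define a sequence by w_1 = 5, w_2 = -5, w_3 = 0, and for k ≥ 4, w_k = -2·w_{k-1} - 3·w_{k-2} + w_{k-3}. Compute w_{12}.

w_4 = 20;  w_5 = -45;  w_6 = 30;  w_7 = 95;  w_8 = -325;  w_9 = 395;  w_{10} = 280;  w_{11} = -2070;  w_{12} = 3695.

3695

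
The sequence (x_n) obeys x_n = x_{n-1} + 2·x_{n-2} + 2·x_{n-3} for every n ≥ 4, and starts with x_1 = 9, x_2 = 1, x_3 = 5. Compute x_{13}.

Applying the relation repeatedly:
x_4 = 25  x_5 = 37  x_6 = 97  x_7 = 221  x_8 = 489  x_9 = 1125  x_{10} = 2545  x_{11} = 5773  x_{12} = 13113  x_{13} = 29749.

29749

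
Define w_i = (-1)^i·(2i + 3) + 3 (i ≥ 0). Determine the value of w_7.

(-1)^7 = -1; 2i + 3 at i=7 is 17; so w_7 = -14.

-14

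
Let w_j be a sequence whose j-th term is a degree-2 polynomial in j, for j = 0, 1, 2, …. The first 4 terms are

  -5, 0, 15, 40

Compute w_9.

1st diffs: 5, 15, 25.
2nd diffs: 10, 10 (constant).
Newton forward-difference form: w_j = -5 + 5·C(j,1) + 10·C(j,2).
At j = 9: j = 9, so w_9 = -5 + 45 + 360 = 400.

400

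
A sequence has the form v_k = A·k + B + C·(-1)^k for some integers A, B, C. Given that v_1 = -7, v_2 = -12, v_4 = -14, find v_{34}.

-44

Write the equations: A + B - C = -7; 2A + B + C = -12; 4A + B + C = -14.
Subtracting the first from the second: A + 2C = -5.
Subtracting the second from the third: 2A = -2.
Solving: C = -2, A = -1, then B = -8.
Hence v_{34} = -1·34 + (-8) + (-2)·1 = -44.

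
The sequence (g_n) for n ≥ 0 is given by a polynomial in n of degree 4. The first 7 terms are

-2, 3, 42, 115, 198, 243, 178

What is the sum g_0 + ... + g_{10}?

-5225

1st diffs: 5, 39, 73, 83, 45, -65.
2nd diffs: 34, 34, 10, -38, -110.
3rd diffs: 0, -24, -48, -72.
4th diffs: -24, -24, -24 (constant).
So g_n = -n^4 + 6n^3 + 6n^2 - 6n - 2.
Continuing: -93, -690, -1757, -3462.
Summing n = 0..10 (11 terms) gives -5225.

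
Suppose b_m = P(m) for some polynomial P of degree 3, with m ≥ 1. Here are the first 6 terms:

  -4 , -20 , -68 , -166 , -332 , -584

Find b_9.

1st diffs: -16, -48, -98, -166, -252.
2nd diffs: -32, -50, -68, -86.
3rd diffs: -18, -18, -18 (constant).
Newton forward-difference form: b_m = -4 + (-16)·C(m-1,1) + (-32)·C(m-1,2) + (-18)·C(m-1,3).
At m = 9: m-1 = 8, so b_9 = -4 - 128 - 896 - 1008 = -2036.

-2036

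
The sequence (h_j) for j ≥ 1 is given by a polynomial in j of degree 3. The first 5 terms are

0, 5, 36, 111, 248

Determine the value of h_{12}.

1st diffs: 5, 31, 75, 137.
2nd diffs: 26, 44, 62.
3rd diffs: 18, 18 (constant).
Newton forward-difference form: h_j = 5·C(j-1,1) + 26·C(j-1,2) + 18·C(j-1,3).
At j = 12: j-1 = 11, so h_{12} = 55 + 1430 + 2970 = 4455.

4455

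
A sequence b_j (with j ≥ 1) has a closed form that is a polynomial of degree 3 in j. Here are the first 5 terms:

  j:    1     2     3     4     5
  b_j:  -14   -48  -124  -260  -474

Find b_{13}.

-7154

1st diffs: -34, -76, -136, -214.
2nd diffs: -42, -60, -78.
3rd diffs: -18, -18 (constant).
Newton forward-difference form: b_j = -14 + (-34)·C(j-1,1) + (-42)·C(j-1,2) + (-18)·C(j-1,3).
At j = 13: j-1 = 12, so b_{13} = -14 - 408 - 2772 - 3960 = -7154.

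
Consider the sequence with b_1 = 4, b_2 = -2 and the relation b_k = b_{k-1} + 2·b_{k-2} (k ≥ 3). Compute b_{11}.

686

Compute successive terms:
b_3 = 6;  b_4 = 2;  b_5 = 14;  b_6 = 18;  b_7 = 46;  b_8 = 82;  b_9 = 174;  b_{10} = 338;  b_{11} = 686.
(Characteristic roots are 2 and -1.)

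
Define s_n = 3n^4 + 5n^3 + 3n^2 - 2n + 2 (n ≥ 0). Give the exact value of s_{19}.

426305

s_{19} = 3·19^4 + 5·19^3 + 3·19^2 - 2·19 + 2 = 426305.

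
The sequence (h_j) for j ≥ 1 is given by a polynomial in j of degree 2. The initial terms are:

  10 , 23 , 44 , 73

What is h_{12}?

1st diffs: 13, 21, 29.
2nd diffs: 8, 8 (constant).
So h_j = 4j^2 + j + 5.
Evaluating at j = 12 gives h_{12} = 593.

593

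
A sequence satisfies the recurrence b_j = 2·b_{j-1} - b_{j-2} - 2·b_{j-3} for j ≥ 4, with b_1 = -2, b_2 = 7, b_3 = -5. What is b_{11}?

Compute successive terms:
b_4 = -13;  b_5 = -35;  b_6 = -47;  b_7 = -33;  b_8 = 51;  b_9 = 229;  b_{10} = 473;  b_{11} = 615.

615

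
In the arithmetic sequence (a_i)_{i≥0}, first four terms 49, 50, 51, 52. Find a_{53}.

102

Common difference d = 1.
a_i = 49 + (i - 0)·1.
a_{53} = 49 + 53·1 = 102.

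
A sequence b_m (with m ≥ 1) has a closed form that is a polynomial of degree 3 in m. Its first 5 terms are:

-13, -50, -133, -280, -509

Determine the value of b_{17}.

-16205

1st diffs: -37, -83, -147, -229.
2nd diffs: -46, -64, -82.
3rd diffs: -18, -18 (constant).
Newton forward-difference form: b_m = -13 + (-37)·C(m-1,1) + (-46)·C(m-1,2) + (-18)·C(m-1,3).
At m = 17: m-1 = 16, so b_{17} = -13 - 592 - 5520 - 10080 = -16205.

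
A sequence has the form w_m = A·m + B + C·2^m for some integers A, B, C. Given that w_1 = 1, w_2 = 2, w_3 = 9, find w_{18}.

Plug in m = 1, 2, 3: A + B + 2C = 1; 2A + B + 4C = 2; 3A + B + 8C = 9.
Subtracting the first from the second: A + 2C = 1.
Subtracting the second from the third: A + 4C = 7.
Solving: C = 3, A = -5, then B = 0.
Hence w_{18} = -5·18 + 0 + 3·262144 = 786342.

786342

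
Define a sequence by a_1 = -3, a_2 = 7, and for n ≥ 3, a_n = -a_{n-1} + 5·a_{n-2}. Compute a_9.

Step forward from the initial values:
a_3 = -22; a_4 = 57; a_5 = -167; a_6 = 452; a_7 = -1287; a_8 = 3547; a_9 = -9982.

-9982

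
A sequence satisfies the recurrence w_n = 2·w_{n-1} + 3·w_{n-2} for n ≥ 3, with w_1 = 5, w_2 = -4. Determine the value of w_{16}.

3587222

Iterate the recurrence:
w_3 = 7  w_4 = 2  w_5 = 25  …  w_{13} = 132865  w_{14} = 398576  w_{15} = 1195747  w_{16} = 3587222.
(Characteristic roots are 3 and -1.)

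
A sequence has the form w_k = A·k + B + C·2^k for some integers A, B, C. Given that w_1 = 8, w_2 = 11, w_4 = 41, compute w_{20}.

Write the equations: A + B + 2C = 8; 2A + B + 4C = 11; 4A + B + 16C = 41.
Subtracting the first from the second: A + 2C = 3.
Subtracting the second from the third: 2A + 12C = 30.
Solving: C = 3, A = -3, then B = 5.
Therefore w_{20} = -60 + 5 + 3·1048576 = 3145673.

3145673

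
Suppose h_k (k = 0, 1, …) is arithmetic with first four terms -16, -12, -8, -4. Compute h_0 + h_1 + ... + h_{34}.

Common difference d = 4.
h_k = -16 + (k - 0)·4.
h_{34} = 120; S = 35·(-16 + 120)/2 = 1820.

1820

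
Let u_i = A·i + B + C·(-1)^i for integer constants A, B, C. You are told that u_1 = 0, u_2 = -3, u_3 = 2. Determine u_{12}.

Write the equations: A + B - C = 0; 2A + B + C = -3; 3A + B - C = 2.
Subtracting the first from the second: A + 2C = -3.
Subtracting the second from the third: A - 2C = 5.
Solving: C = -2, A = 1, then B = -3.
Hence u_{12} = 1·12 + (-3) + (-2)·1 = 7.

7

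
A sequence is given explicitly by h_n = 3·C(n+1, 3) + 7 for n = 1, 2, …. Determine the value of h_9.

367

C(10, 3) = 120, so h_9 = 367.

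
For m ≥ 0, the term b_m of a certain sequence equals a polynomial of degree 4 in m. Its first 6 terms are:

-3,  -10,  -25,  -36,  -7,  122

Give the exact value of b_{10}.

1st diffs: -7, -15, -11, 29, 129.
2nd diffs: -8, 4, 40, 100.
3rd diffs: 12, 36, 60.
4th diffs: 24, 24 (constant).
So b_m = m^4 - 4m^3 + m^2 - 5m - 3.
Evaluating at m = 10 gives b_{10} = 6047.

6047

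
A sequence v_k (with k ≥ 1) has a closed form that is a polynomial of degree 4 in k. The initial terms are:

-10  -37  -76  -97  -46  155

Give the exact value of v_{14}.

1st diffs: -27, -39, -21, 51, 201.
2nd diffs: -12, 18, 72, 150.
3rd diffs: 30, 54, 78.
4th diffs: 24, 24 (constant).
So v_k = k^4 - 5k^3 - k^2 - 4k - 1.
Evaluating at k = 14 gives v_{14} = 24443.

24443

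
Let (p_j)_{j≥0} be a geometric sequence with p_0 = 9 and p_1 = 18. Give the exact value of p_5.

288

Common ratio r = 2.
p_j = 9·2^(j-0).
p_5 = 9·2^5 = 288.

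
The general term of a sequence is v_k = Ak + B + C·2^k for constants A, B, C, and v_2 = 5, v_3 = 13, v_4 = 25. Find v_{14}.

The three given values yield: 2A + B + 4C = 5; 3A + B + 8C = 13; 4A + B + 16C = 25.
Subtracting the first from the second: A + 4C = 8.
Subtracting the second from the third: A + 8C = 12.
Solving: C = 1, A = 4, then B = -7.
So v_k = 4·k + (-7) + 1·2^k; at k=14 this is 16433.

16433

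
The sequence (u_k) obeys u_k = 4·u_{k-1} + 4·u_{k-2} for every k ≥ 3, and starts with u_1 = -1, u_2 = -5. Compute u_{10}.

-1469696

Compute successive terms:
u_3 = -24;  u_4 = -116;  u_5 = -560;  u_6 = -2704;  u_7 = -13056;  u_8 = -63040;  u_9 = -304384;  u_{10} = -1469696.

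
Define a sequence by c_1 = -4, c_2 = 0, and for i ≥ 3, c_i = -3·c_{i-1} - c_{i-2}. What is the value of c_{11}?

Iterate the recurrence:
c_3 = 4, c_4 = -12, c_5 = 32, c_6 = -84, c_7 = 220, c_8 = -576, c_9 = 1508, c_{10} = -3948, c_{11} = 10336.

10336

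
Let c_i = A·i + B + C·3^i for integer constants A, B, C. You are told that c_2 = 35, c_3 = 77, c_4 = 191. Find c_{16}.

Plug in i = 2, 3, 4: 2A + B + 9C = 35; 3A + B + 27C = 77; 4A + B + 81C = 191.
Subtracting the first from the second: A + 18C = 42.
Subtracting the second from the third: A + 54C = 114.
Solving: C = 2, A = 6, then B = 5.
Hence c_{16} = 6·16 + 5 + 2·43046721 = 86093543.

86093543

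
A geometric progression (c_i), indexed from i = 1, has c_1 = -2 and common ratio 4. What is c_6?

c_i = (-2)·4^(i-1).
c_6 = (-2)·4^5 = -2048.

-2048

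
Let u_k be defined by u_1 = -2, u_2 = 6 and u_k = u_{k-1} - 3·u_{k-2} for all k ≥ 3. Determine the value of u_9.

-132

Step forward from the initial values:
u_3 = 12; u_4 = -6; u_5 = -42; u_6 = -24; u_7 = 102; u_8 = 174; u_9 = -132.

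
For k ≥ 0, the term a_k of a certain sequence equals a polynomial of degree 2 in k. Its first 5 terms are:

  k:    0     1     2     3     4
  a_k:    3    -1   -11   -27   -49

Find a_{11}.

-371

1st diffs: -4, -10, -16, -22.
2nd diffs: -6, -6, -6 (constant).
Newton forward-difference form: a_k = 3 + (-4)·C(k,1) + (-6)·C(k,2).
At k = 11: k = 11, so a_{11} = 3 - 44 - 330 = -371.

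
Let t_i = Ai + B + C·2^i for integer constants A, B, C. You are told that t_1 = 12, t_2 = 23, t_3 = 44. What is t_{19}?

2621460

Write the equations: A + B + 2C = 12; 2A + B + 4C = 23; 3A + B + 8C = 44.
Subtracting the first from the second: A + 2C = 11.
Subtracting the second from the third: A + 4C = 21.
Solving: C = 5, A = 1, then B = 1.
Hence t_{19} = 1·19 + 1 + 5·524288 = 2621460.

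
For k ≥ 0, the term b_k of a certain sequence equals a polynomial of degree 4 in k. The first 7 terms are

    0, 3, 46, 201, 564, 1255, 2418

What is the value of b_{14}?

53914

1st diffs: 3, 43, 155, 363, 691, 1163.
2nd diffs: 40, 112, 208, 328, 472.
3rd diffs: 72, 96, 120, 144.
4th diffs: 24, 24, 24 (constant).
So b_k = k^4 + 6k^3 - 5k^2 + k.
Evaluating at k = 14 gives b_{14} = 53914.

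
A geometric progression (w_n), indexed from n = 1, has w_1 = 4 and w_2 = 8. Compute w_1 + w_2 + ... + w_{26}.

Common ratio r = 2.
w_n = 4·2^(n-1).
S = 4·(2^26 - 1)/(2 - 1) = 4·(67108864 - 1)/(1) = 268435452.

268435452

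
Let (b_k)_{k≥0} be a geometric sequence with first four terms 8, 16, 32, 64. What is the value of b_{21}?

16777216

Common ratio r = 2.
b_k = 8·2^(k-0).
b_{21} = 8·2^21 = 16777216.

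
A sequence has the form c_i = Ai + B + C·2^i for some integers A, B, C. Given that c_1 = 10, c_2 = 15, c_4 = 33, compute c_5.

The three given values yield: A + B + 2C = 10; 2A + B + 4C = 15; 4A + B + 16C = 33.
Subtracting the first from the second: A + 2C = 5.
Subtracting the second from the third: 2A + 12C = 18.
Solving: C = 1, A = 3, then B = 5.
Therefore c_5 = 15 + 5 + 1·32 = 52.

52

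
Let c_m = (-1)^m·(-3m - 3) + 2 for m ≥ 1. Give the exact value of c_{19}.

(-1)^19 = -1; -3m - 3 at m=19 is -60; so c_{19} = 62.

62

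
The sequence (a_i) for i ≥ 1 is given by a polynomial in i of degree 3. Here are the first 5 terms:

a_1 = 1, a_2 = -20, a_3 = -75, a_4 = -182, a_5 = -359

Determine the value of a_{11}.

1st diffs: -21, -55, -107, -177.
2nd diffs: -34, -52, -70.
3rd diffs: -18, -18 (constant).
So a_i = -3i^3 + i^2 - 3i + 6.
Evaluating at i = 11 gives a_{11} = -3899.

-3899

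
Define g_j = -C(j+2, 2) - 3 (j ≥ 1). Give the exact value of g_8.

-48

C(10, 2) = 45, so g_8 = -48.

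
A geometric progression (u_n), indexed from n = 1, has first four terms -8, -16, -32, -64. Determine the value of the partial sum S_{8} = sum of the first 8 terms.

-2040

Common ratio r = 2.
u_n = (-8)·2^(n-1).
S = (-8)·(2^8 - 1)/(2 - 1) = (-8)·(256 - 1)/(1) = -2040.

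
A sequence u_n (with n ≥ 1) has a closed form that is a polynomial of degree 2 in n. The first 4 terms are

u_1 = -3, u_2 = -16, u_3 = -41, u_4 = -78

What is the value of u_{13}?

-951

1st diffs: -13, -25, -37.
2nd diffs: -12, -12 (constant).
Newton forward-difference form: u_n = -3 + (-13)·C(n-1,1) + (-12)·C(n-1,2).
At n = 13: n-1 = 12, so u_{13} = -3 - 156 - 792 = -951.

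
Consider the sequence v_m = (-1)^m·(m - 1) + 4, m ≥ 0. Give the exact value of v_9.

-4

(-1)^9 = -1; m - 1 at m=9 is 8; so v_9 = -4.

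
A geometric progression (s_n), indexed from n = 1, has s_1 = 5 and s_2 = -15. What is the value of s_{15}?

23914845

Common ratio r = -3.
s_n = 5·(-3)^(n-1).
s_{15} = 5·(-3)^14 = 23914845.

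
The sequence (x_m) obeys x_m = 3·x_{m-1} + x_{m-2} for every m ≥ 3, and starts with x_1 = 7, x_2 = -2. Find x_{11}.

Step forward from the initial values:
x_3 = 1;  x_4 = 1;  x_5 = 4;  x_6 = 13;  x_7 = 43;  x_8 = 142;  x_9 = 469;  x_{10} = 1549;  x_{11} = 5116.

5116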